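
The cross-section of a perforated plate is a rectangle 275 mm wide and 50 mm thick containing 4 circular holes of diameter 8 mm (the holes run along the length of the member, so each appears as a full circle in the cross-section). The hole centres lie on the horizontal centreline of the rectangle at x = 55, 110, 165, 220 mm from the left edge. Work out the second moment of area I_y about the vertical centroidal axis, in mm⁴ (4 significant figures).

I_y ≈ 8.589 × 10⁷ mm⁴

Treat the section as a set of non-overlapping primitives; coordinates are from the bounding-box lower-left.
Plate: 275 × 50, A = 13 750 mm², x = 137.5 mm, Ī = 86 653 646 mm⁴.
Hole 1 (subtracted): ⌀8, A = 50.2655 mm², x = 55 mm, Ī = 201.062 mm⁴.
Hole 2 (subtracted): ⌀8, A = 50.2655 mm², x = 110 mm, Ī = 201.062 mm⁴.
Hole 3 (subtracted): ⌀8, A = 50.2655 mm², x = 165 mm, Ī = 201.062 mm⁴.
Hole 4 (subtracted): ⌀8, A = 50.2655 mm², x = 220 mm, Ī = 201.062 mm⁴.
By symmetry the centroid is at mid-width, x̄ = 137.5 mm.
Transfer each piece to the vertical centroidal axis using Ī + A·d² with d = x − 137.5:
  plate: d = 0 mm → contributes +86 653 646 mm⁴
  hole 1: d = -82.5 mm → contributes −342 321 mm⁴
  hole 2: d = -27.5 mm → contributes −38214.3 mm⁴
  hole 3: d = 27.5 mm → contributes −38214.3 mm⁴
  hole 4: d = 82.5 mm → contributes −342 321 mm⁴
Total I = 85 892 576 mm⁴.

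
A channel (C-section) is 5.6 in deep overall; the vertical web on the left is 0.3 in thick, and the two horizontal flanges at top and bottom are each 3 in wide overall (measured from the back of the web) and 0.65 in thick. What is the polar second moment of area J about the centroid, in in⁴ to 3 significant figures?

Break the section into simple shapes (no overlaps), measuring from the bottom-left corner of the bounding box.
Web: 0.3 × 5.6, A = 1.68 in², y = 2.8 in, Ī = 4.3904 in⁴.
Top flange (beyond web): 2.7 × 0.65, A = 1.755 in², y = 5.275 in, Ī = 0.061791 in⁴.
Bottom flange (beyond web): 2.7 × 0.65, A = 1.755 in², y = 0.325 in, Ī = 0.061791 in⁴.
By symmetry the centroid is at mid-height, ȳ = 2.8 in.
Transfer each piece to the centroidal x-axis using Ī + A·d² with d = y − 2.8:
  web: d = 0 in → contributes +4.3904 in⁴
  top flange (beyond web): d = 2.475 in → contributes +10.812 in⁴
  bottom flange (beyond web): d = -2.475 in → contributes +10.812 in⁴
Total I = 26.015 in⁴.
For the y-axis: x̄ = 1.1645 in.
Repeating about the centroidal y-axis gives I_y = 4.7013 in⁴.
Polar second moment: J = I_x + I_y = 30.716 in⁴.

J ≈ 30.7 in⁴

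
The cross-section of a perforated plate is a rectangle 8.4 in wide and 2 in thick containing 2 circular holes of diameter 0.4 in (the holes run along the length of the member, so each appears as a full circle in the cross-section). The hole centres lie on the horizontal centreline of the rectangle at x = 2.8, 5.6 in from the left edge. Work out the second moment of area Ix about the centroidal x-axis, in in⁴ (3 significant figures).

Ix ≈ 5.60 in⁴

Decompose the section into non-overlapping parts with the origin at the bottom-left of its bounding rectangle.
Plate: 8.4 × 2, A = 16.8 in², y = 1 in, Ī = 5.6 in⁴.
Hole 1 (subtracted): ⌀0.4, A = 0.12566 in², y = 1 in, Ī = 0.0012566 in⁴.
Hole 2 (subtracted): ⌀0.4, A = 0.12566 in², y = 1 in, Ī = 0.0012566 in⁴.
By symmetry the centroid is at mid-height, ȳ = 1 in.
All pieces are centred on the centroidal x-axis, so I = ΣĪ (holes subtracted) = 5.5975 in⁴.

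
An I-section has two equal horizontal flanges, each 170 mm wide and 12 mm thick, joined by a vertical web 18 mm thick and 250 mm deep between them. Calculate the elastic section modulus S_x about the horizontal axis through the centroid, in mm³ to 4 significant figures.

Break the section into simple shapes (no overlaps), measuring from the bottom-left corner of the bounding box.
Bottom flange: 170 × 12, A = 2 040 mm², y = 6 mm, Ī = 24 480 mm⁴.
Web: 18 × 250, A = 4 500 mm², y = 137 mm, Ī = 23 437 500 mm⁴.
Top flange: 170 × 12, A = 2 040 mm², y = 268 mm, Ī = 24 480 mm⁴.
By symmetry the centroid is at mid-height, ȳ = 137 mm.
Transfer each piece to the horizontal axis through the centroid using Ī + A·d² with d = y − 137:
  bottom flange: d = -131 mm → contributes +35 032 920 mm⁴
  web: d = 0 mm → contributes +23 437 500 mm⁴
  top flange: d = 131 mm → contributes +35 032 920 mm⁴
Total I = 93 503 340 mm⁴.
Extreme fibre distance c = 137 mm; S = I/c = 682 506 mm³.

S_x ≈ 6.825 × 10⁵ mm³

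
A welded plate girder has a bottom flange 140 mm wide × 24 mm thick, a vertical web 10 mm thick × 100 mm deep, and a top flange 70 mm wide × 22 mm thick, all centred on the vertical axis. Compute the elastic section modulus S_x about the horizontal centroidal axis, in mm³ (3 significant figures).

S_x ≈ 1.91 × 10⁵ mm³

Treat the section as a set of non-overlapping primitives; coordinates are from the bounding-box lower-left.
Bottom plate: 140 × 24, A = 3 360 mm², y = 12 mm, Ī = 161 280 mm⁴.
Web plate: 10 × 100, A = 1 000 mm², y = 74 mm, Ī = 833 333 mm⁴.
Top plate: 70 × 22, A = 1 540 mm², y = 135 mm, Ī = 62 113 mm⁴.
Centroid: ȳ = ΣA·y / ΣA = 54.614 mm.
Transfer each piece to the horizontal centroidal axis using Ī + A·d² with d = y − 54.614:
  bottom plate: d = -42.614 mm → contributes +6 262 756 mm⁴
  web plate: d = 19.386 mm → contributes +1 209 167 mm⁴
  top plate: d = 80.386 mm → contributes +10 013 562 mm⁴
Total I = 17 485 486 mm⁴.
Extreme fibre distance c = 91.386 mm; S = I/c = 191 336 mm³.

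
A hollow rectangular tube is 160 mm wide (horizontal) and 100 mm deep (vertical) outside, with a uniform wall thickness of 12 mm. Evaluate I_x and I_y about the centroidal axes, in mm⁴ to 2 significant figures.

Break the section into simple shapes (no overlaps), measuring from the bottom-left corner of the bounding box.
Outer rectangle: 160 × 100, A = 16 000 mm², y = 50 mm, Ī = 13 333 333 mm⁴.
Inner void (subtracted): 136 × 76, A = 10 336 mm², y = 50 mm, Ī = 4 975 061 mm⁴.
By symmetry the centroid is at mid-height, ȳ = 50 mm.
All pieces are centred on the centroidal x-axis, so I = ΣĪ (holes subtracted) = 8 358 272 mm⁴.
Repeating about the centroidal y-axis gives I_y = 18 202 112 mm⁴.

I_x ≈ 8.4 × 10⁶ mm⁴, I_y ≈ 1.8 × 10⁷ mm⁴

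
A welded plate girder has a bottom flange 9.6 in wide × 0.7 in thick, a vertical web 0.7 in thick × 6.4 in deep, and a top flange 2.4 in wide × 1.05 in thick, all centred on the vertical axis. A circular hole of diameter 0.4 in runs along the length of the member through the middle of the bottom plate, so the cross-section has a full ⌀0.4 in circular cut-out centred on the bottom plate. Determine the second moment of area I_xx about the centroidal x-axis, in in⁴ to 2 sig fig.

Treat the section as a set of non-overlapping primitives; coordinates are from the bounding-box lower-left.
Bottom plate: 9.6 × 0.7, A = 6.72 in², y = 0.35 in, Ī = 0.2744 in⁴.
Web plate: 0.7 × 6.4, A = 4.48 in², y = 3.9 in, Ī = 15.29 in⁴.
Top plate: 2.4 × 1.05, A = 2.52 in², y = 7.625 in, Ī = 0.2315 in⁴.
Hole (subtracted): ⌀0.4, A = 0.1257 in², y = 0.35 in, Ī = 0.001257 in⁴.
Centroid: ȳ = ΣA·y / ΣA = 2.868 in.
Transfer each piece to the centroidal x-axis using Ī + A·d² with d = y − 2.868:
  bottom plate: d = -2.518 in → contributes +42.9 in⁴
  web plate: d = 1.032 in → contributes +20.06 in⁴
  top plate: d = 4.757 in → contributes +57.25 in⁴
  hole: d = -2.518 in → contributes −0.7983 in⁴
Total I = 119.4 in⁴.

I_xx ≈ 120 in⁴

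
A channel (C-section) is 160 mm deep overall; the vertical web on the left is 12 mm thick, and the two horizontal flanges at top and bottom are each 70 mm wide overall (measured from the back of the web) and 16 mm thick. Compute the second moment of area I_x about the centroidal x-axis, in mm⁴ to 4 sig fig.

I_x ≈ 1.376 × 10⁷ mm⁴

Decompose the section into non-overlapping parts with the origin at the bottom-left of its bounding rectangle.
Web: 12 × 160, A = 1 920 mm², y = 80 mm, Ī = 4 096 000 mm⁴.
Top flange (beyond web): 58 × 16, A = 928 mm², y = 152 mm, Ī = 19797.3 mm⁴.
Bottom flange (beyond web): 58 × 16, A = 928 mm², y = 8 mm, Ī = 19797.3 mm⁴.
By symmetry the centroid is at mid-height, ȳ = 80 mm.
Transfer each piece to the centroidal x-axis using Ī + A·d² with d = y − 80:
  web: d = 0 mm → contributes +4 096 000 mm⁴
  top flange (beyond web): d = 72 mm → contributes +4 830 549 mm⁴
  bottom flange (beyond web): d = -72 mm → contributes +4 830 549 mm⁴
Total I = 13 757 099 mm⁴.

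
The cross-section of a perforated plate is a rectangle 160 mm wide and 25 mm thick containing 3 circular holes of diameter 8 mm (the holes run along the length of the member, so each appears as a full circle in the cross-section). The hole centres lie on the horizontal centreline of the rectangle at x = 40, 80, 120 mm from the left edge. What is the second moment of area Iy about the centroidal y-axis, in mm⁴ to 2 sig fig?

Treat the section as a set of non-overlapping primitives; coordinates are from the bounding-box lower-left.
Plate: 160 × 25, A = 4 000 mm², x = 80 mm, Ī = 8 533 333 mm⁴.
Hole 1 (subtracted): ⌀8, A = 50.27 mm², x = 40 mm, Ī = 201.1 mm⁴.
Hole 2 (subtracted): ⌀8, A = 50.27 mm², x = 80 mm, Ī = 201.1 mm⁴.
Hole 3 (subtracted): ⌀8, A = 50.27 mm², x = 120 mm, Ī = 201.1 mm⁴.
By symmetry the centroid is at mid-width, x̄ = 80 mm.
Transfer each piece to the centroidal y-axis using Ī + A·d² with d = x − 80:
  plate: d = 0 mm → contributes +8 533 333 mm⁴
  hole 1: d = -40 mm → contributes −80 626 mm⁴
  hole 2: d = 0 mm → contributes −201.1 mm⁴
  hole 3: d = 40 mm → contributes −80 626 mm⁴
Total I = 8 371 881 mm⁴.

Iy ≈ 8.4 × 10⁶ mm⁴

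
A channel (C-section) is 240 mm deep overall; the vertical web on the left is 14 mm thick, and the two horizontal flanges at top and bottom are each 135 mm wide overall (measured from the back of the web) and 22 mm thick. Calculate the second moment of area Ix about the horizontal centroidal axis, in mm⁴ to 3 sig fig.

Ix ≈ 7.96 × 10⁷ mm⁴

Decompose the section into non-overlapping parts with the origin at the bottom-left of its bounding rectangle.
Web: 14 × 240, A = 3 360 mm², y = 120 mm, Ī = 16 128 000 mm⁴.
Top flange (beyond web): 121 × 22, A = 2 662 mm², y = 229 mm, Ī = 107 367 mm⁴.
Bottom flange (beyond web): 121 × 22, A = 2 662 mm², y = 11 mm, Ī = 107 367 mm⁴.
By symmetry the centroid is at mid-height, ȳ = 120 mm.
Transfer each piece to the horizontal centroidal axis using Ī + A·d² with d = y − 120:
  web: d = 0 mm → contributes +16 128 000 mm⁴
  top flange (beyond web): d = 109 mm → contributes +31 734 589 mm⁴
  bottom flange (beyond web): d = -109 mm → contributes +31 734 589 mm⁴
Total I = 79 597 179 mm⁴.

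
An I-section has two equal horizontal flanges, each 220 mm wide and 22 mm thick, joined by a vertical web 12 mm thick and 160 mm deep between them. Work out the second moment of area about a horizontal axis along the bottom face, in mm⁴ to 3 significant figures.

I_base ≈ 2.05 × 10⁸ mm⁴

Break the section into simple shapes (no overlaps), measuring from the bottom-left corner of the bounding box.
Bottom flange: 220 × 22, A = 4 840 mm², y = 11 mm, Ī = 195 213 mm⁴.
Web: 12 × 160, A = 1 920 mm², y = 102 mm, Ī = 4 096 000 mm⁴.
Top flange: 220 × 22, A = 4 840 mm², y = 193 mm, Ī = 195 213 mm⁴.
Transfer each piece to a horizontal axis along the bottom face using Ī + A·d² with d = y − 0:
  bottom flange: d = 11 mm → contributes +780 853 mm⁴
  web: d = 102 mm → contributes +24 071 680 mm⁴
  top flange: d = 193 mm → contributes +180 480 373 mm⁴
Total I = 205 332 907 mm⁴.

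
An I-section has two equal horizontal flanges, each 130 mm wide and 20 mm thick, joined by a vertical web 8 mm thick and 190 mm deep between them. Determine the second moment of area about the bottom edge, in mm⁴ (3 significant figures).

I_base ≈ 1.51 × 10⁸ mm⁴

Split into non-overlapping primitives; take the origin at the lower-left of the bounding box.
Bottom flange: 130 × 20, A = 2 600 mm², y = 10 mm, Ī = 86 667 mm⁴.
Web: 8 × 190, A = 1 520 mm², y = 115 mm, Ī = 4 572 667 mm⁴.
Top flange: 130 × 20, A = 2 600 mm², y = 220 mm, Ī = 86 667 mm⁴.
Transfer each piece to the bottom edge using Ī + A·d² with d = y − 0:
  bottom flange: d = 10 mm → contributes +346 667 mm⁴
  web: d = 115 mm → contributes +24 674 667 mm⁴
  top flange: d = 220 mm → contributes +125 926 667 mm⁴
Total I = 150 948 000 mm⁴.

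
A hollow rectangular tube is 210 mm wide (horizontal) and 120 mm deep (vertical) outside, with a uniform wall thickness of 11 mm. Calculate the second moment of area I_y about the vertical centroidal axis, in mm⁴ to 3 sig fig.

I_y ≈ 3.83 × 10⁷ mm⁴

Decompose the section into non-overlapping parts with the origin at the bottom-left of its bounding rectangle.
Outer rectangle: 210 × 120, A = 25 200 mm², x = 105 mm, Ī = 92 610 000 mm⁴.
Inner void (subtracted): 188 × 98, A = 18 424 mm², x = 105 mm, Ī = 54 264 821 mm⁴.
By symmetry the centroid is at mid-width, x̄ = 105 mm.
All pieces are centred on the vertical centroidal axis, so I = ΣĪ (holes subtracted) = 38 345 179 mm⁴.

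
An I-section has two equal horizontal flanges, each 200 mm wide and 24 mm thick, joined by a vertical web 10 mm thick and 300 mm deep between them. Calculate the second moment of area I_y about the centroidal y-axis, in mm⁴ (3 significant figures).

I_y ≈ 3.20 × 10⁷ mm⁴

Decompose the section into non-overlapping parts with the origin at the bottom-left of its bounding rectangle.
Bottom flange: 200 × 24, A = 4 800 mm², x = 100 mm, Ī = 16 000 000 mm⁴.
Web: 10 × 300, A = 3 000 mm², x = 100 mm, Ī = 25 000 mm⁴.
Top flange: 200 × 24, A = 4 800 mm², x = 100 mm, Ī = 16 000 000 mm⁴.
By symmetry the centroid is at mid-width, x̄ = 100 mm.
All pieces are centred on the centroidal y-axis, so I = ΣĪ = 32 025 000 mm⁴.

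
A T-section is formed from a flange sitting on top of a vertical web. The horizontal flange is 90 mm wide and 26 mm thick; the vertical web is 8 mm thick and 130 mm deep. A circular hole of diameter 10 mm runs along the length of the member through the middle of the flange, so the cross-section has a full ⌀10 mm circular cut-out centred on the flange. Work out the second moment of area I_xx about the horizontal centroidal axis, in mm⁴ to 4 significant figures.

Break the section into simple shapes (no overlaps), measuring from the bottom-left corner of the bounding box.
Flange: 90 × 26, A = 2 340 mm², y = 143 mm, Ī = 131 820 mm⁴.
Web: 8 × 130, A = 1 040 mm², y = 65 mm, Ī = 1 464 667 mm⁴.
Hole (subtracted): ⌀10, A = 78.5398 mm², y = 143 mm, Ī = 490.874 mm⁴.
Centroid: ȳ = ΣA·y / ΣA = 118.429 mm.
Transfer each piece to the horizontal centroidal axis using Ī + A·d² with d = y − 118.429:
  flange: d = 24.5709 mm → contributes +1 544 551 mm⁴
  web: d = -53.4291 mm → contributes +4 433 517 mm⁴
  hole: d = 24.5709 mm → contributes −47907.8 mm⁴
Total I = 5 930 161 mm⁴.

I_xx ≈ 5.930 × 10⁶ mm⁴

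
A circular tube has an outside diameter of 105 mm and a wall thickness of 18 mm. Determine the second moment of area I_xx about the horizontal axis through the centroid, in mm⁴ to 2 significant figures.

I_xx ≈ 4.9 × 10⁶ mm⁴

Split into non-overlapping primitives; take the origin at the lower-left of the bounding box.
Outer circle: ⌀105, A = 8 659 mm², y = 52.5 mm, Ī = 5 966 602 mm⁴.
Bore (subtracted): ⌀69, A = 3 739 mm², y = 52.5 mm, Ī = 1 112 670 mm⁴.
By symmetry the centroid is at mid-height, ȳ = 52.5 mm.
All pieces are centred on the horizontal axis through the centroid, so I = ΣĪ (holes subtracted) = 4 853 933 mm⁴.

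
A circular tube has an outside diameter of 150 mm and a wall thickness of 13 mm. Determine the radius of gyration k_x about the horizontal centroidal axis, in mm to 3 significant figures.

k_x ≈ 48.7 mm

Split into non-overlapping primitives; take the origin at the lower-left of the bounding box.
Outer circle: ⌀150, A = 17 671 mm², y = 75 mm, Ī = 24 850 489 mm⁴.
Bore (subtracted): ⌀124, A = 12 076 mm², y = 75 mm, Ī = 11 605 307 mm⁴.
By symmetry the centroid is at mid-height, ȳ = 75 mm.
All pieces are centred on the horizontal centroidal axis, so I = ΣĪ (holes subtracted) = 13 245 182 mm⁴.
Radius of gyration: k = √(I/A) = √(13 245 182 / 5595.2) = 48.654 mm.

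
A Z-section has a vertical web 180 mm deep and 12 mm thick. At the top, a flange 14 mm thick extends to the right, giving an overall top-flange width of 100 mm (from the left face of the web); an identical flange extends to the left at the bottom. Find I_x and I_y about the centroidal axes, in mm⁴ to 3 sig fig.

Treat the section as a set of non-overlapping primitives; coordinates are from the bounding-box lower-left.
Web: 12 × 180, A = 2 160 mm², y = 90 mm, Ī = 5 832 000 mm⁴.
Top flange (beyond web): 88 × 14, A = 1 232 mm², y = 173 mm, Ī = 20 123 mm⁴.
Bottom flange (beyond web): 88 × 14, A = 1 232 mm², y = 7 mm, Ī = 20 123 mm⁴.
Centroid: ȳ = ΣA·y / ΣA = 90 mm.
Transfer each piece to the centroidal x-axis using Ī + A·d² with d = y − 90:
  web: d = 0 mm → contributes +5 832 000 mm⁴
  top flange (beyond web): d = 83 mm → contributes +8 507 371 mm⁴
  bottom flange (beyond web): d = -83 mm → contributes +8 507 371 mm⁴
Total I = 22 846 741 mm⁴.
For the y-axis: x̄ = 94 mm.
Repeating about the centroidal y-axis gives I_y = 7 776 021 mm⁴.

I_x ≈ 2.28 × 10⁷ mm⁴, I_y ≈ 7.78 × 10⁶ mm⁴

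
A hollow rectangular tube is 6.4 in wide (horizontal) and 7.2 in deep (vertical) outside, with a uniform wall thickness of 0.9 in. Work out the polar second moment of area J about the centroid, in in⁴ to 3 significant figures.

Treat the section as a set of non-overlapping primitives; coordinates are from the bounding-box lower-left.
Outer rectangle: 6.4 × 7.2, A = 46.08 in², y = 3.6 in, Ī = 199.07 in⁴.
Inner void (subtracted): 4.6 × 5.4, A = 24.84 in², y = 3.6 in, Ī = 60.361 in⁴.
By symmetry the centroid is at mid-height, ȳ = 3.6 in.
All pieces are centred on the centroidal x-axis, so I = ΣĪ (holes subtracted) = 138.7 in⁴.
Repeating about the centroidal y-axis gives I_y = 113.49 in⁴.
Polar second moment: J = I_x + I_y = 252.19 in⁴.

J ≈ 252 in⁴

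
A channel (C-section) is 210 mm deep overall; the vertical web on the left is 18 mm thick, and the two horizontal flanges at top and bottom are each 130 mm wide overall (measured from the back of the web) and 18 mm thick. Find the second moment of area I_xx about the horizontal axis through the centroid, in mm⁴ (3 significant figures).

I_xx ≈ 5.12 × 10⁷ mm⁴

Treat the section as a set of non-overlapping primitives; coordinates are from the bounding-box lower-left.
Web: 18 × 210, A = 3 780 mm², y = 105 mm, Ī = 13 891 500 mm⁴.
Top flange (beyond web): 112 × 18, A = 2 016 mm², y = 201 mm, Ī = 54 432 mm⁴.
Bottom flange (beyond web): 112 × 18, A = 2 016 mm², y = 9 mm, Ī = 54 432 mm⁴.
By symmetry the centroid is at mid-height, ȳ = 105 mm.
Transfer each piece to the horizontal axis through the centroid using Ī + A·d² with d = y − 105:
  web: d = 0 mm → contributes +13 891 500 mm⁴
  top flange (beyond web): d = 96 mm → contributes +18 633 888 mm⁴
  bottom flange (beyond web): d = -96 mm → contributes +18 633 888 mm⁴
Total I = 51 159 276 mm⁴.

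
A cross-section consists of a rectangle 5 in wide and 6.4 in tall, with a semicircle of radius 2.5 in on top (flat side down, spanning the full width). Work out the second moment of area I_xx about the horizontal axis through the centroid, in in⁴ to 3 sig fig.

I_xx ≈ 250 in⁴

Split into non-overlapping primitives; take the origin at the lower-left of the bounding box.
Rectangular body: 5 × 6.4, A = 32 in², y = 3.2 in, Ī = 109.23 in⁴.
Semicircular cap: semicircle r = 2.5, A = 9.8175 in², y = 7.461 in, Ī = 4.2874 in⁴.
Centroid: ȳ = ΣA·y / ΣA = 4.2004 in.
Transfer each piece to the horizontal axis through the centroid using Ī + A·d² with d = y − 4.2004:
  rectangular body: d = -1.0004 in → contributes +141.25 in⁴
  semicircular cap: d = 3.2607 in → contributes +108.67 in⁴
Total I = 249.92 in⁴.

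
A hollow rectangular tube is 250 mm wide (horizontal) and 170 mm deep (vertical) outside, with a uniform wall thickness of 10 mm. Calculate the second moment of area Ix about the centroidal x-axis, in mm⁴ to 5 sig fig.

Ix ≈ 3.7667 × 10⁷ mm⁴

Break the section into simple shapes (no overlaps), measuring from the bottom-left corner of the bounding box.
Outer rectangle: 250 × 170, A = 42 500 mm², y = 85 mm, Ī = 102 354 167 mm⁴.
Inner void (subtracted): 230 × 150, A = 34 500 mm², y = 85 mm, Ī = 64 687 500 mm⁴.
By symmetry the centroid is at mid-height, ȳ = 85 mm.
All pieces are centred on the centroidal x-axis, so I = ΣĪ (holes subtracted) = 37 666 667 mm⁴.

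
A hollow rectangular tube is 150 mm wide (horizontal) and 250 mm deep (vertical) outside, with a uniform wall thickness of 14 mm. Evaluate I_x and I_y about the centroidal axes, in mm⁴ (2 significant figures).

I_x ≈ 8.4 × 10⁷ mm⁴, I_y ≈ 3.7 × 10⁷ mm⁴

Treat the section as a set of non-overlapping primitives; coordinates are from the bounding-box lower-left.
Outer rectangle: 150 × 250, A = 37 500 mm², y = 125 mm, Ī = 195 312 500 mm⁴.
Inner void (subtracted): 122 × 222, A = 27 084 mm², y = 125 mm, Ī = 111 233 988 mm⁴.
By symmetry the centroid is at mid-height, ȳ = 125 mm.
All pieces are centred on the centroidal x-axis, so I = ΣĪ (holes subtracted) = 84 078 512 mm⁴.
Repeating about the centroidal y-axis gives I_y = 36 719 312 mm⁴.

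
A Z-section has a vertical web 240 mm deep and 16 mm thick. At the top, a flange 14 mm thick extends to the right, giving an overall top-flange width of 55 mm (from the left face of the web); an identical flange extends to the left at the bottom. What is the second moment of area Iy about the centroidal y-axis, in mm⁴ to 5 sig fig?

Treat the section as a set of non-overlapping primitives; coordinates are from the bounding-box lower-left.
Web: 16 × 240, A = 3 840 mm², x = 47 mm, Ī = 81 920 mm⁴.
Top flange (beyond web): 39 × 14, A = 546 mm², x = 74.5 mm, Ī = 69205.5 mm⁴.
Bottom flange (beyond web): 39 × 14, A = 546 mm², x = 19.5 mm, Ī = 69205.5 mm⁴.
Centroid: x̄ = ΣA·x / ΣA = 47 mm.
Transfer each piece to the centroidal y-axis using Ī + A·d² with d = x − 47:
  web: d = 0 mm → contributes +81 920 mm⁴
  top flange (beyond web): d = 27.5 mm → contributes +482 118 mm⁴
  bottom flange (beyond web): d = -27.5 mm → contributes +482 118 mm⁴
Total I = 1 046 156 mm⁴.

Iy ≈ 1.0462 × 10⁶ mm⁴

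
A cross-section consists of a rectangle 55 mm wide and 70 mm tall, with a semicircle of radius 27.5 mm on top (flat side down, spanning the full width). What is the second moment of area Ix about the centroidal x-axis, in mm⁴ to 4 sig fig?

Split into non-overlapping primitives; take the origin at the lower-left of the bounding box.
Rectangular body: 55 × 70, A = 3 850 mm², y = 35 mm, Ī = 1 572 083 mm⁴.
Semicircular cap: semicircle r = 27.5, A = 1187.91 mm², y = 81.6714 mm, Ī = 62771.5 mm⁴.
Centroid: ȳ = ΣA·y / ΣA = 46.0049 mm.
Transfer each piece to the centroidal x-axis using Ī + A·d² with d = y − 46.0049:
  rectangular body: d = -11.0049 mm → contributes +2 038 346 mm⁴
  semicircular cap: d = 35.6665 mm → contributes +1 573 916 mm⁴
Total I = 3 612 262 mm⁴.

Ix ≈ 3.612 × 10⁶ mm⁴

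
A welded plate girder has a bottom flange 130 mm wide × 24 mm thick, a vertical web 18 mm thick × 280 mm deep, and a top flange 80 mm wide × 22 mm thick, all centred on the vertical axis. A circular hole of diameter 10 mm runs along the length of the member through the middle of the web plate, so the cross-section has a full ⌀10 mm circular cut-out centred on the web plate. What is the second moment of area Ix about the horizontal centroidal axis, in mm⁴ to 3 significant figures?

Ix ≈ 1.41 × 10⁸ mm⁴

Break the section into simple shapes (no overlaps), measuring from the bottom-left corner of the bounding box.
Bottom plate: 130 × 24, A = 3 120 mm², y = 12 mm, Ī = 149 760 mm⁴.
Web plate: 18 × 280, A = 5 040 mm², y = 164 mm, Ī = 32 928 000 mm⁴.
Top plate: 80 × 22, A = 1 760 mm², y = 315 mm, Ī = 70 987 mm⁴.
Hole (subtracted): ⌀10, A = 78.54 mm², y = 164 mm, Ī = 490.87 mm⁴.
Centroid: ȳ = ΣA·y / ΣA = 142.82 mm.
Transfer each piece to the horizontal centroidal axis using Ī + A·d² with d = y − 142.82:
  bottom plate: d = -130.82 mm → contributes +53 541 900 mm⁴
  web plate: d = 21.184 mm → contributes +35 189 727 mm⁴
  top plate: d = 172.18 mm → contributes +52 250 195 mm⁴
  hole: d = 21.184 mm → contributes −35 736 mm⁴
Total I = 140 946 087 mm⁴.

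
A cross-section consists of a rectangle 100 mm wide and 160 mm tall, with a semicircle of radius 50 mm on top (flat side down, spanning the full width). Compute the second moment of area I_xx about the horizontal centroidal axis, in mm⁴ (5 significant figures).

Split into non-overlapping primitives; take the origin at the lower-left of the bounding box.
Rectangular body: 100 × 160, A = 16 000 mm², y = 80 mm, Ī = 34 133 333 mm⁴.
Semicircular cap: semicircle r = 50, A = 3926.991 mm², y = 181.2207 mm, Ī = 685 981 mm⁴.
Centroid: ȳ = ΣA·y / ΣA = 99.94745 mm.
Transfer each piece to the horizontal centroidal axis using Ī + A·d² with d = y − 99.94745:
  rectangular body: d = -19.94745 mm → contributes +40 499 744 mm⁴
  semicircular cap: d = 81.27321 mm → contributes +26 625 071 mm⁴
Total I = 67 124 815 mm⁴.

I_xx ≈ 6.7125 × 10⁷ mm⁴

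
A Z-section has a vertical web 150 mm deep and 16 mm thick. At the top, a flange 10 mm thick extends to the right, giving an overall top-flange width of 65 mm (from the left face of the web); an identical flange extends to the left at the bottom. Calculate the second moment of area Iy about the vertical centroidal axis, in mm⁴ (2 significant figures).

Decompose the section into non-overlapping parts with the origin at the bottom-left of its bounding rectangle.
Web: 16 × 150, A = 2 400 mm², x = 57 mm, Ī = 51 200 mm⁴.
Top flange (beyond web): 49 × 10, A = 490 mm², x = 89.5 mm, Ī = 98 041 mm⁴.
Bottom flange (beyond web): 49 × 10, A = 490 mm², x = 24.5 mm, Ī = 98 041 mm⁴.
Centroid: x̄ = ΣA·x / ΣA = 57 mm.
Transfer each piece to the vertical centroidal axis using Ī + A·d² with d = x − 57:
  web: d = 0 mm → contributes +51 200 mm⁴
  top flange (beyond web): d = 32.5 mm → contributes +615 603 mm⁴
  bottom flange (beyond web): d = -32.5 mm → contributes +615 603 mm⁴
Total I = 1 282 407 mm⁴.

Iy ≈ 1.3 × 10⁶ mm⁴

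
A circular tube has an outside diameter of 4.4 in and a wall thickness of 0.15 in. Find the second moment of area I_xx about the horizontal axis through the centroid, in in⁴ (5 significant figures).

Decompose the section into non-overlapping parts with the origin at the bottom-left of its bounding rectangle.
Outer circle: ⌀4.4, A = 15.20531 in², y = 2.2 in, Ī = 18.39842 in⁴.
Bore (subtracted): ⌀4.1, A = 13.20254 in², y = 2.2 in, Ī = 13.87092 in⁴.
By symmetry the centroid is at mid-height, ȳ = 2.2 in.
All pieces are centred on the horizontal axis through the centroid, so I = ΣĪ (holes subtracted) = 4.527501 in⁴.

I_xx ≈ 4.5275 in⁴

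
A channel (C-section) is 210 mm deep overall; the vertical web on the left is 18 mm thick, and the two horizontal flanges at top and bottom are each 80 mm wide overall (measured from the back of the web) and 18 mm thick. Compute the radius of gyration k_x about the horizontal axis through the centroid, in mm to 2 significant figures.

k_x ≈ 76 mm

Break the section into simple shapes (no overlaps), measuring from the bottom-left corner of the bounding box.
Web: 18 × 210, A = 3 780 mm², y = 105 mm, Ī = 13 891 500 mm⁴.
Top flange (beyond web): 62 × 18, A = 1 116 mm², y = 201 mm, Ī = 30 132 mm⁴.
Bottom flange (beyond web): 62 × 18, A = 1 116 mm², y = 9 mm, Ī = 30 132 mm⁴.
By symmetry the centroid is at mid-height, ȳ = 105 mm.
Transfer each piece to the horizontal axis through the centroid using Ī + A·d² with d = y − 105:
  web: d = 0 mm → contributes +13 891 500 mm⁴
  top flange (beyond web): d = 96 mm → contributes +10 315 188 mm⁴
  bottom flange (beyond web): d = -96 mm → contributes +10 315 188 mm⁴
Total I = 34 521 876 mm⁴.
Radius of gyration: k = √(I/A) = √(34 521 876 / 6 012) = 75.78 mm.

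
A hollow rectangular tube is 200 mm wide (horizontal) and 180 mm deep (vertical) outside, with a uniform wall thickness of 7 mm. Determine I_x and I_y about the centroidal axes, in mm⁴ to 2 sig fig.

I_x ≈ 2.6 × 10⁷ mm⁴, I_y ≈ 3.1 × 10⁷ mm⁴

Treat the section as a set of non-overlapping primitives; coordinates are from the bounding-box lower-left.
Outer rectangle: 200 × 180, A = 36 000 mm², y = 90 mm, Ī = 97 200 000 mm⁴.
Inner void (subtracted): 186 × 166, A = 30 876 mm², y = 90 mm, Ī = 70 901 588 mm⁴.
By symmetry the centroid is at mid-height, ȳ = 90 mm.
All pieces are centred on the centroidal x-axis, so I = ΣĪ (holes subtracted) = 26 298 412 mm⁴.
Repeating about the centroidal y-axis gives I_y = 30 984 492 mm⁴.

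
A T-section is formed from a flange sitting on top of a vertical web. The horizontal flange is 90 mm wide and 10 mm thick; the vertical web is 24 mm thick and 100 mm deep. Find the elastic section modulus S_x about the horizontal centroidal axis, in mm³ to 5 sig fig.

Split into non-overlapping primitives; take the origin at the lower-left of the bounding box.
Flange: 90 × 10, A = 900 mm², y = 105 mm, Ī = 7 500 mm⁴.
Web: 24 × 100, A = 2 400 mm², y = 50 mm, Ī = 2 000 000 mm⁴.
Centroid: ȳ = ΣA·y / ΣA = 65 mm.
Transfer each piece to the horizontal centroidal axis using Ī + A·d² with d = y − 65:
  flange: d = 40 mm → contributes +1 447 500 mm⁴
  web: d = -15 mm → contributes +2 540 000 mm⁴
Total I = 3 987 500 mm⁴.
Extreme fibre distance c = 65 mm; S = I/c = 61346.15 mm³.

S_x ≈ 6.1346 × 10⁴ mm³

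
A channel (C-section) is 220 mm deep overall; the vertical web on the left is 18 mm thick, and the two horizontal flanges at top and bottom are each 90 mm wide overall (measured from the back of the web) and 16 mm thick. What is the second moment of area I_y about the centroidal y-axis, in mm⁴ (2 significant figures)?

Treat the section as a set of non-overlapping primitives; coordinates are from the bounding-box lower-left.
Web: 18 × 220, A = 3 960 mm², x = 9 mm, Ī = 106 920 mm⁴.
Top flange (beyond web): 72 × 16, A = 1 152 mm², x = 54 mm, Ī = 497 664 mm⁴.
Bottom flange (beyond web): 72 × 16, A = 1 152 mm², x = 54 mm, Ī = 497 664 mm⁴.
Centroid: x̄ = ΣA·x / ΣA = 25.55 mm.
Transfer each piece to the centroidal y-axis using Ī + A·d² with d = x − 25.55:
  web: d = -16.55 mm → contributes +1 191 800 mm⁴
  top flange (beyond web): d = 28.45 mm → contributes +1 429 983 mm⁴
  bottom flange (beyond web): d = 28.45 mm → contributes +1 429 983 mm⁴
Total I = 4 051 765 mm⁴.

I_y ≈ 4.1 × 10⁶ mm⁴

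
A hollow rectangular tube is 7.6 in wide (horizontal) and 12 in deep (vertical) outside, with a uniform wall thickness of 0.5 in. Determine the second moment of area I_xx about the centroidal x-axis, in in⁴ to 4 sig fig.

Split into non-overlapping primitives; take the origin at the lower-left of the bounding box.
Outer rectangle: 7.6 × 12, A = 91.2 in², y = 6 in, Ī = 1094.4 in⁴.
Inner void (subtracted): 6.6 × 11, A = 72.6 in², y = 6 in, Ī = 732.05 in⁴.
By symmetry the centroid is at mid-height, ȳ = 6 in.
All pieces are centred on the centroidal x-axis, so I = ΣĪ (holes subtracted) = 362.35 in⁴.

I_xx ≈ 362.4 in⁴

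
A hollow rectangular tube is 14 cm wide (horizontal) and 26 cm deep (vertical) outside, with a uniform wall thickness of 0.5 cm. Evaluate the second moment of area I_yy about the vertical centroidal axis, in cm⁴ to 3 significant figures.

I_yy ≈ 1370 cm⁴

Treat the section as a set of non-overlapping primitives; coordinates are from the bounding-box lower-left.
Outer rectangle: 14 × 26, A = 364 cm², x = 7 cm, Ī = 5945.3 cm⁴.
Inner void (subtracted): 13 × 25, A = 325 cm², x = 7 cm, Ī = 4577.1 cm⁴.
By symmetry the centroid is at mid-width, x̄ = 7 cm.
All pieces are centred on the vertical centroidal axis, so I = ΣĪ (holes subtracted) = 1368.3 cm⁴.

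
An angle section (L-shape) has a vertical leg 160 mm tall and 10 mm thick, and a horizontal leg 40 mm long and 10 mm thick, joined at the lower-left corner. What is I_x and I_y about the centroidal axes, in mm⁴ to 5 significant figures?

Decompose the section into non-overlapping parts with the origin at the bottom-left of its bounding rectangle.
Vertical leg: 10 × 160, A = 1 600 mm², y = 80 mm, Ī = 3 413 333 mm⁴.
Horizontal leg (remainder): 30 × 10, A = 300 mm², y = 5 mm, Ī = 2 500 mm⁴.
Centroid: ȳ = ΣA·y / ΣA = 68.15789 mm.
Transfer each piece to the centroidal x-axis using Ī + A·d² with d = y − 68.15789:
  vertical leg: d = 11.84211 mm → contributes +3 637 710 mm⁴
  horizontal leg (remainder): d = -63.15789 mm → contributes +1 199 176 mm⁴
Total I = 4 836 886 mm⁴.
For the y-axis: x̄ = 8.157895 mm.
Repeating about the centroidal y-axis gives I_y = 136 886 mm⁴.

I_x ≈ 4.8369 × 10⁶ mm⁴, I_y ≈ 1.3689 × 10⁵ mm⁴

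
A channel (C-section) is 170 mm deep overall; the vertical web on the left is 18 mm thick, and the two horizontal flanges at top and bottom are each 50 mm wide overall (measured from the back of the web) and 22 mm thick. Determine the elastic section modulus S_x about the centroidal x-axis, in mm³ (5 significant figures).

S_x ≈ 1.7808 × 10⁵ mm³

Break the section into simple shapes (no overlaps), measuring from the bottom-left corner of the bounding box.
Web: 18 × 170, A = 3 060 mm², y = 85 mm, Ī = 7 369 500 mm⁴.
Top flange (beyond web): 32 × 22, A = 704 mm², y = 159 mm, Ī = 28394.67 mm⁴.
Bottom flange (beyond web): 32 × 22, A = 704 mm², y = 11 mm, Ī = 28394.67 mm⁴.
By symmetry the centroid is at mid-height, ȳ = 85 mm.
Transfer each piece to the centroidal x-axis using Ī + A·d² with d = y − 85:
  web: d = 0 mm → contributes +7 369 500 mm⁴
  top flange (beyond web): d = 74 mm → contributes +3 883 499 mm⁴
  bottom flange (beyond web): d = -74 mm → contributes +3 883 499 mm⁴
Total I = 15 136 497 mm⁴.
Extreme fibre distance c = 85 mm; S = I/c = 178076.4 mm³.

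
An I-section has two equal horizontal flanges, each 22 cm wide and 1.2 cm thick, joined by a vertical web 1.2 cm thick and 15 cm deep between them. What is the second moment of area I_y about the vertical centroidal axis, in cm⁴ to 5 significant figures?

Treat the section as a set of non-overlapping primitives; coordinates are from the bounding-box lower-left.
Bottom flange: 22 × 1.2, A = 26.4 cm², x = 11 cm, Ī = 1064.8 cm⁴.
Web: 1.2 × 15, A = 18 cm², x = 11 cm, Ī = 2.16 cm⁴.
Top flange: 22 × 1.2, A = 26.4 cm², x = 11 cm, Ī = 1064.8 cm⁴.
By symmetry the centroid is at mid-width, x̄ = 11 cm.
All pieces are centred on the vertical centroidal axis, so I = ΣĪ = 2131.76 cm⁴.

I_y ≈ 2131.8 cm⁴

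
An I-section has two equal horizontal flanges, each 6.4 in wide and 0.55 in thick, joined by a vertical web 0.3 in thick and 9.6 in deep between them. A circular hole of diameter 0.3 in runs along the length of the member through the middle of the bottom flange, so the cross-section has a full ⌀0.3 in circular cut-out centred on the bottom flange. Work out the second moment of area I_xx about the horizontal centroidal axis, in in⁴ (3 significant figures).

Break the section into simple shapes (no overlaps), measuring from the bottom-left corner of the bounding box.
Bottom flange: 6.4 × 0.55, A = 3.52 in², y = 0.275 in, Ī = 0.088733 in⁴.
Web: 0.3 × 9.6, A = 2.88 in², y = 5.35 in, Ī = 22.118 in⁴.
Top flange: 6.4 × 0.55, A = 3.52 in², y = 10.425 in, Ī = 0.088733 in⁴.
Hole (subtracted): ⌀0.3, A = 0.070686 in², y = 0.275 in, Ī = 0.00039761 in⁴.
Centroid: ȳ = ΣA·y / ΣA = 5.3864 in.
Transfer each piece to the horizontal centroidal axis using Ī + A·d² with d = y − 5.3864:
  bottom flange: d = -5.1114 in → contributes +92.054 in⁴
  web: d = -0.036422 in → contributes +22.122 in⁴
  top flange: d = 5.0386 in → contributes +89.452 in⁴
  hole: d = -5.1114 in → contributes −1.8472 in⁴
Total I = 201.78 in⁴.

I_xx ≈ 202 in⁴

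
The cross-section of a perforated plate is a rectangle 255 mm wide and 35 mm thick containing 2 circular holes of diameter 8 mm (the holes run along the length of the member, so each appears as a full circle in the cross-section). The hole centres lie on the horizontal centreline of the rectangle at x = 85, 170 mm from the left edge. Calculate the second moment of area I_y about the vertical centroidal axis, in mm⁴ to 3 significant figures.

I_y ≈ 4.82 × 10⁷ mm⁴

Split into non-overlapping primitives; take the origin at the lower-left of the bounding box.
Plate: 255 × 35, A = 8 925 mm², x = 127.5 mm, Ī = 48 362 344 mm⁴.
Hole 1 (subtracted): ⌀8, A = 50.265 mm², x = 85 mm, Ī = 201.06 mm⁴.
Hole 2 (subtracted): ⌀8, A = 50.265 mm², x = 170 mm, Ī = 201.06 mm⁴.
By symmetry the centroid is at mid-width, x̄ = 127.5 mm.
Transfer each piece to the vertical centroidal axis using Ī + A·d² with d = x − 127.5:
  plate: d = 0 mm → contributes +48 362 344 mm⁴
  hole 1: d = -42.5 mm → contributes −90 993 mm⁴
  hole 2: d = 42.5 mm → contributes −90 993 mm⁴
Total I = 48 180 358 mm⁴.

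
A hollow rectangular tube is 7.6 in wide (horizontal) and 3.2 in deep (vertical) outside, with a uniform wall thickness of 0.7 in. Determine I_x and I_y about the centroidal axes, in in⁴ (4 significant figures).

Treat the section as a set of non-overlapping primitives; coordinates are from the bounding-box lower-left.
Outer rectangle: 7.6 × 3.2, A = 24.32 in², y = 1.6 in, Ī = 20.7531 in⁴.
Inner void (subtracted): 6.2 × 1.8, A = 11.16 in², y = 1.6 in, Ī = 3.0132 in⁴.
By symmetry the centroid is at mid-height, ȳ = 1.6 in.
All pieces are centred on the centroidal x-axis, so I = ΣĪ (holes subtracted) = 17.7399 in⁴.
Repeating about the centroidal y-axis gives I_y = 81.3111 in⁴.

I_x ≈ 17.74 in⁴, I_y ≈ 81.31 in⁴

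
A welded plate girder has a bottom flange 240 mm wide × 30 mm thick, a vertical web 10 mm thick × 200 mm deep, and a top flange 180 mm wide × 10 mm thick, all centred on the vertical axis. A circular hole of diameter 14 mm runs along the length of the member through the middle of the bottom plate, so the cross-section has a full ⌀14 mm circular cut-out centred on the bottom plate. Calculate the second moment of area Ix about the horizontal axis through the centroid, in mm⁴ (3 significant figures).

Treat the section as a set of non-overlapping primitives; coordinates are from the bounding-box lower-left.
Bottom plate: 240 × 30, A = 7 200 mm², y = 15 mm, Ī = 540 000 mm⁴.
Web plate: 10 × 200, A = 2 000 mm², y = 130 mm, Ī = 6 666 667 mm⁴.
Top plate: 180 × 10, A = 1 800 mm², y = 235 mm, Ī = 15 000 mm⁴.
Hole (subtracted): ⌀14, A = 153.94 mm², y = 15 mm, Ī = 1885.7 mm⁴.
Centroid: ȳ = ΣA·y / ΣA = 72.717 mm.
Transfer each piece to the horizontal axis through the centroid using Ī + A·d² with d = y − 72.717:
  bottom plate: d = -57.717 mm → contributes +24 524 850 mm⁴
  web plate: d = 57.283 mm → contributes +13 229 396 mm⁴
  top plate: d = 162.28 mm → contributes +47 419 506 mm⁴
  hole: d = -57.717 mm → contributes −514 689 mm⁴
Total I = 84 659 063 mm⁴.

Ix ≈ 8.47 × 10⁷ mm⁴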